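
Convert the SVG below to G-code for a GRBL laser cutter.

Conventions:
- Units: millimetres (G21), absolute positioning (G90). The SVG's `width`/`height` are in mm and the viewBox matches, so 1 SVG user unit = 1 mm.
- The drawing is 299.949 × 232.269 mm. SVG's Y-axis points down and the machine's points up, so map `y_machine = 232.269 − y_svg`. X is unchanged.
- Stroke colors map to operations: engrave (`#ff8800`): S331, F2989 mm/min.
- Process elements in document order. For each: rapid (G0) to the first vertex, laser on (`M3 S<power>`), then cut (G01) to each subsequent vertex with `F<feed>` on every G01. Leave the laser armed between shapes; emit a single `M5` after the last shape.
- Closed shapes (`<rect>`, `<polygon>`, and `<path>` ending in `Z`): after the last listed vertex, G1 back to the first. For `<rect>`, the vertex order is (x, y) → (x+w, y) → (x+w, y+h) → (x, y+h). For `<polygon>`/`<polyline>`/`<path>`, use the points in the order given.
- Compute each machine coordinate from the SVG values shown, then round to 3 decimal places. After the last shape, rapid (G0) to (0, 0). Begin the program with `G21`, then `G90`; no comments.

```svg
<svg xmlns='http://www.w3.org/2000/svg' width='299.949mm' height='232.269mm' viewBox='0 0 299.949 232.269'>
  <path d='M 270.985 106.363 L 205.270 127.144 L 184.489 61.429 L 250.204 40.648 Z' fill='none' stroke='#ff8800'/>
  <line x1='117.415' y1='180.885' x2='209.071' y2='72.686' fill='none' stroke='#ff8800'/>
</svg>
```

G21
G90
G0 X270.985 Y125.906
M3 S331
G01 X205.270 Y105.125 F2989
G01 X184.489 Y170.840 F2989
G01 X250.204 Y191.621 F2989
G01 X270.985 Y125.906 F2989
G0 X117.415 Y51.384
M3 S331
G01 X209.071 Y159.583 F2989
M5
G0 X0.000 Y0.000

viewBox `0 0 299.949 232.269` with mm width/height → 1 unit = 1 mm. Flip: y_m = 232.269 − y_svg.

**Shape 1** — `<path>` regular polygon, stroke `#ff8800` → engrave (S331, F2989). Machine vertices: (270.985,125.906) → (205.270,105.125) → (184.489,170.840) → (250.204,191.621) → (270.985,125.906). Closed: final G1 returns to the first vertex.

**Shape 2** — `<line>` line segment, stroke `#ff8800` → engrave (S331, F2989). Machine vertices: (117.415,51.384) → (209.071,159.583). Open path.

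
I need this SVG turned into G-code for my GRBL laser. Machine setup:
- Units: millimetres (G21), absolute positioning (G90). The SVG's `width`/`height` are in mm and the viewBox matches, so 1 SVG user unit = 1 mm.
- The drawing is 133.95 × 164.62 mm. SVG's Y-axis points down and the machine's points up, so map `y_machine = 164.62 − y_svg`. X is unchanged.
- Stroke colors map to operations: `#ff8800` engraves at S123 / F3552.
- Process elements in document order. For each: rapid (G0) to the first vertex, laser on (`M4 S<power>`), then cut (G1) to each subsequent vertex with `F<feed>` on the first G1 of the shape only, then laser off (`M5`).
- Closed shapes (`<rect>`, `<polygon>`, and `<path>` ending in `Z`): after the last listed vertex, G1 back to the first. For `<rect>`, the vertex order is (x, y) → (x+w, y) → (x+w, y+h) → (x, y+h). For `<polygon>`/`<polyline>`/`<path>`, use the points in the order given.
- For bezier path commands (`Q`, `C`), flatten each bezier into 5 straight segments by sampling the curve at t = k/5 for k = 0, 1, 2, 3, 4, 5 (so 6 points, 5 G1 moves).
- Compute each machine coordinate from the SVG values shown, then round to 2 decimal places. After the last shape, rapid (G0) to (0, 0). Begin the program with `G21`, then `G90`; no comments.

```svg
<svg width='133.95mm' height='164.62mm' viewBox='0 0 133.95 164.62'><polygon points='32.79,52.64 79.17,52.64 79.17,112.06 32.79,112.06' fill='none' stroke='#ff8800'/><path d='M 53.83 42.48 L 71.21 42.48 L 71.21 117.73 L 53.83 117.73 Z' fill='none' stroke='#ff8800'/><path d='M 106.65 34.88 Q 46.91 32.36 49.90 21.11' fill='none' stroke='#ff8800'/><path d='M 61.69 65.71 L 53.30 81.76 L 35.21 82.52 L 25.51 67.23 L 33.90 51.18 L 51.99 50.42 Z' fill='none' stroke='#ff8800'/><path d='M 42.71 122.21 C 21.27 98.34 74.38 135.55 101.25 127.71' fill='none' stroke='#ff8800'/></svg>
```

viewBox `0 0 133.95 164.62` with mm width/height → 1 unit = 1 mm. Flip: y_m = 164.62 − y_svg.

**Shape 1** — `<polygon>` rectangle, stroke `#ff8800` → engrave (S123, F3552). Machine vertices: (32.79,111.98) → (79.17,111.98) → (79.17,52.56) → (32.79,52.56) → (32.79,111.98). Closed: final G1 returns to the first vertex.

**Shape 2** — `<path>` rectangle, stroke `#ff8800` → engrave (S123, F3552). Machine vertices: (53.83,122.14) → (71.21,122.14) → (71.21,46.89) → (53.83,46.89) → (53.83,122.14). Closed: final G1 returns to the first vertex.

**Shape 3** — `<path>` quadratic bezier, stroke `#ff8800` → engrave (S123, F3552). Control points (SVG): P0=(106.65,34.88), P1=(46.91,32.36), P2=(49.90,21.11); sampled at t=k/5. Machine vertices: (106.65,129.74) → (85.26,131.10) → (68.89,133.15) → (57.54,135.91) → (51.21,139.36) → (49.90,143.51). Open path.

**Shape 4** — `<path>` regular polygon, stroke `#ff8800` → engrave (S123, F3552). Machine vertices: (61.69,98.91) → (53.30,82.86) → (35.21,82.10) → (25.51,97.39) → (33.90,113.44) → (51.99,114.20) → (61.69,98.91). Closed: final G1 returns to the first vertex.

**Shape 5** — `<path>` cubic bezier, stroke `#ff8800` → engrave (S123, F3552). Control points (SVG): P0=(42.71,122.21), P1=(21.27,98.34), P2=(74.38,135.55), P3=(101.25,127.71); sampled at t=k/5. Machine vertices: (42.71,42.41) → (37.99,50.25) → (46.32,48.53) → (62.86,42.33) → (82.79,36.76) → (101.25,36.91). Open path.

G21
G90
G0 X32.79 Y111.98
M4 S123
G1 X79.17 Y111.98 F3552
G1 X79.17 Y52.56
G1 X32.79 Y52.56
G1 X32.79 Y111.98
M5
G0 X53.83 Y122.14
M4 S123
G1 X71.21 Y122.14 F3552
G1 X71.21 Y46.89
G1 X53.83 Y46.89
G1 X53.83 Y122.14
M5
G0 X106.65 Y129.74
M4 S123
G1 X85.26 Y131.10 F3552
G1 X68.89 Y133.15
G1 X57.54 Y135.91
G1 X51.21 Y139.36
G1 X49.90 Y143.51
M5
G0 X61.69 Y98.91
M4 S123
G1 X53.30 Y82.86 F3552
G1 X35.21 Y82.10
G1 X25.51 Y97.39
G1 X33.90 Y113.44
G1 X51.99 Y114.20
G1 X61.69 Y98.91
M5
G0 X42.71 Y42.41
M4 S123
G1 X37.99 Y50.25 F3552
G1 X46.32 Y48.53
G1 X62.86 Y42.33
G1 X82.79 Y36.76
G1 X101.25 Y36.91
M5
G0 X0.00 Y0.00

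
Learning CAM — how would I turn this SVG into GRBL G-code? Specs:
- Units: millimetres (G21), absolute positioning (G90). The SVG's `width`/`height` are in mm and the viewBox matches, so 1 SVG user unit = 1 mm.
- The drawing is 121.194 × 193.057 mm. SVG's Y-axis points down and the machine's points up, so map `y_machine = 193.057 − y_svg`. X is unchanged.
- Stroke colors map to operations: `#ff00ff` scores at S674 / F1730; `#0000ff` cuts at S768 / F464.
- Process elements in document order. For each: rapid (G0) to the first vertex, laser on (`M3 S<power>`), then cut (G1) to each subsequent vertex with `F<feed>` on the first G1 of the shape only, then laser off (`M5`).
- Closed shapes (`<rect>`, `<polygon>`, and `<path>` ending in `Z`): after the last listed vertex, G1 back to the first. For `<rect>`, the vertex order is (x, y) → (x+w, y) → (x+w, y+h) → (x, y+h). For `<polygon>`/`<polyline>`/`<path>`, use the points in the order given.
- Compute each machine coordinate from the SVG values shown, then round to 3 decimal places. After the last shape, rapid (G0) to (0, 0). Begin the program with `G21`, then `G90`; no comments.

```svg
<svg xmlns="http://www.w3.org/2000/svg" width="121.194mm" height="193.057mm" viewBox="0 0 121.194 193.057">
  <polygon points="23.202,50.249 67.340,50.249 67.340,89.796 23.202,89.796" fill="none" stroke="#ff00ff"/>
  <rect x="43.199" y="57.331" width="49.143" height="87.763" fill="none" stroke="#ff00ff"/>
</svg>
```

G21
G90
G0 X23.202 Y142.808
M3 S674
G1 X67.340 Y142.808 F1730
G1 X67.340 Y103.261
G1 X23.202 Y103.261
G1 X23.202 Y142.808
M5
G0 X43.199 Y135.726
M3 S674
G1 X92.342 Y135.726 F1730
G1 X92.342 Y47.963
G1 X43.199 Y47.963
G1 X43.199 Y135.726
M5
G0 X0.000 Y0.000

1 u = 1 mm; y_m = 193.057 − y.

[1] `<polygon>` rectangle, #ff00ff→score S674 F1730: (23.202,142.808) → (67.340,142.808) → (67.340,103.261) → (23.202,103.261) → (23.202,142.808) (closed)

[2] `<rect>` rectangle, #ff00ff→score S674 F1730: (43.199,135.726) → (92.342,135.726) → (92.342,47.963) → (43.199,47.963) → (43.199,135.726) (closed)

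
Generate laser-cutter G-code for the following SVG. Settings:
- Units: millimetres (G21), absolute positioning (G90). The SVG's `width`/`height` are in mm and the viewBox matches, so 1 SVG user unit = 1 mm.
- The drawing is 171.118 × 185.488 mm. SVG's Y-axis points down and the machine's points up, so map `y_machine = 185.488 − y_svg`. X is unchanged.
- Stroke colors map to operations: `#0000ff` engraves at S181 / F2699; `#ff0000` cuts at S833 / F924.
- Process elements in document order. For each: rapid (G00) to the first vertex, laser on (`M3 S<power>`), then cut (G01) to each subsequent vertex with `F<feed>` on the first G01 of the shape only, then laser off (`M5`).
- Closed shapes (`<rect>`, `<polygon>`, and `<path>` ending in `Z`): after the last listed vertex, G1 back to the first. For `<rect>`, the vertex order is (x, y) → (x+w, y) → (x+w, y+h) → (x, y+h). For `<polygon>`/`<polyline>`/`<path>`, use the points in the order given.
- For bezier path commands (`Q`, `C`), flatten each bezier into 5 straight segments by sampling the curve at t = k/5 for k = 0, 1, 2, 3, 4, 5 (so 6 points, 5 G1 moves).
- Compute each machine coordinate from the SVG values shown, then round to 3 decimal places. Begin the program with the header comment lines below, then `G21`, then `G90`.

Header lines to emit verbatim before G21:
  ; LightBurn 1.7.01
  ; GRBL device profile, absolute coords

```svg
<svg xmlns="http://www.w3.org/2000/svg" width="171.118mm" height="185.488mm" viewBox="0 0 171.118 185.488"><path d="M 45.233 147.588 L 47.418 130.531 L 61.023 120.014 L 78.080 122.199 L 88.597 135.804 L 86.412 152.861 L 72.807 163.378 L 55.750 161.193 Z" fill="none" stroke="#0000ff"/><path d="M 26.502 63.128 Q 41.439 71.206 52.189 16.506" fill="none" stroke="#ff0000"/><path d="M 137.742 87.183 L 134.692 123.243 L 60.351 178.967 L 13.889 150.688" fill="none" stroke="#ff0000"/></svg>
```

Since the viewBox matches the mm dimensions, user units are millimetres directly. The only transform is the Y-flip y_m = 185.488 − y_svg.

Shape 1 is a regular polygon drawn with `<path>`. Its stroke #0000ff means engrave at S181, F2699. After flipping Y the toolpath is (45.233,37.900) → (47.418,54.957) → (61.023,65.474) → (78.080,63.289) → (88.597,49.684) → (86.412,32.627) → (72.807,22.110) → (55.750,24.295) → (45.233,37.900), returning to the start.

Shape 2 is a quadratic bezier drawn with `<path>`. Its stroke #ff0000 means cut at S833, F924. After flipping Y the toolpath is (26.502,122.360) → (32.309,121.640) → (37.782,125.942) → (42.919,135.266) → (47.722,149.613) → (52.189,168.982).

Shape 3 is a open polyline drawn with `<path>`. Its stroke #ff0000 means cut at S833, F924. After flipping Y the toolpath is (137.742,98.305) → (134.692,62.245) → (60.351,6.521) → (13.889,34.800).

; LightBurn 1.7.01
; GRBL device profile, absolute coords
G21
G90
G00 X45.233 Y37.900
M3 S181
G01 X47.418 Y54.957 F2699
G01 X61.023 Y65.474
G01 X78.080 Y63.289
G01 X88.597 Y49.684
G01 X86.412 Y32.627
G01 X72.807 Y22.110
G01 X55.750 Y24.295
G01 X45.233 Y37.900
M5
G00 X26.502 Y122.360
M3 S833
G01 X32.309 Y121.640 F924
G01 X37.782 Y125.942
G01 X42.919 Y135.266
G01 X47.722 Y149.613
G01 X52.189 Y168.982
M5
G00 X137.742 Y98.305
M3 S833
G01 X134.692 Y62.245 F924
G01 X60.351 Y6.521
G01 X13.889 Y34.800
M5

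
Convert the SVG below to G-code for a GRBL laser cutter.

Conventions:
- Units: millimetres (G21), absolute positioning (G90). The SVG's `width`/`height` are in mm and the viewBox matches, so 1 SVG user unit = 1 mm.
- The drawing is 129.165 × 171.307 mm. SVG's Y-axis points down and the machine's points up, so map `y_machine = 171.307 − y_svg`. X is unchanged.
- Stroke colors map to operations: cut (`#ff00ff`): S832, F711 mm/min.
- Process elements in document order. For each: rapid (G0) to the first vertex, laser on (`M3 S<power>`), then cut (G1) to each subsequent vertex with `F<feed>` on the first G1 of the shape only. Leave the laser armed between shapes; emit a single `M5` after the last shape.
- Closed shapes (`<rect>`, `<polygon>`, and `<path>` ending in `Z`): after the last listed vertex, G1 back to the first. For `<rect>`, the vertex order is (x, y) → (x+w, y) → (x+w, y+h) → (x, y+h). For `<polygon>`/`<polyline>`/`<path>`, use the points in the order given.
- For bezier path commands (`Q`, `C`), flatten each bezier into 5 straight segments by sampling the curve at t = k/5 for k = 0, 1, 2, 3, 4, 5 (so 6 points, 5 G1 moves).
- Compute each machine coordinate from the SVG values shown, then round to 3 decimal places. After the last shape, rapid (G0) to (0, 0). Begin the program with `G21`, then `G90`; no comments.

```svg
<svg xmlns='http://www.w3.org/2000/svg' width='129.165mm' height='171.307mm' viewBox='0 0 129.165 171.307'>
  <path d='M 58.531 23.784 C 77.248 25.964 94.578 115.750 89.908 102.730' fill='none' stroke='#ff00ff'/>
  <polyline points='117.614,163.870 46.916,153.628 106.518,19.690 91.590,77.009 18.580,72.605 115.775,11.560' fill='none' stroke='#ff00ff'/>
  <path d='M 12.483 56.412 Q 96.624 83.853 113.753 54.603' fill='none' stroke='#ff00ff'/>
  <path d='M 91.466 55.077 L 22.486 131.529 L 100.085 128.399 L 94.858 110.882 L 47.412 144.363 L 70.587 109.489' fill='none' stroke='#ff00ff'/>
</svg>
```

viewBox `0 0 129.165 171.307` with mm width/height → 1 unit = 1 mm. Flip: y_m = 171.307 − y_svg.

**Shape 1** — `<path>` cubic bezier, stroke `#ff00ff` → cut (S832, F711). Control points (SVG): P0=(58.531,23.784), P1=(77.248,25.964), P2=(94.578,115.750), P3=(89.908,102.730); sampled at t=k/5. Machine vertices: (58.531,147.523) → (69.430,137.226) → (79.006,115.042) → (86.271,90.114) → (90.235,71.578) → (89.908,68.577). Open path.

**Shape 2** — `<polyline>` open polyline, stroke `#ff00ff` → cut (S832, F711). Machine vertices: (117.614,7.437) → (46.916,17.679) → (106.518,151.617) → (91.590,94.298) → (18.580,98.702) → (115.775,159.747). Open path.

**Shape 3** — `<path>` quadratic bezier, stroke `#ff00ff` → cut (S832, F711). Control points (SVG): P0=(12.483,56.412), P1=(96.624,83.853), P2=(113.753,54.603); sampled at t=k/5. Machine vertices: (12.483,114.895) → (43.459,106.186) → (69.074,102.013) → (89.328,102.375) → (104.221,107.272) → (113.753,116.704). Open path.

**Shape 4** — `<path>` open polyline, stroke `#ff00ff` → cut (S832, F711). Machine vertices: (91.466,116.230) → (22.486,39.778) → (100.085,42.908) → (94.858,60.425) → (47.412,26.944) → (70.587,61.818). Open path.

G21
G90
G0 X58.531 Y147.523
M3 S832
G1 X69.430 Y137.226 F711
G1 X79.006 Y115.042
G1 X86.271 Y90.114
G1 X90.235 Y71.578
G1 X89.908 Y68.577
G0 X117.614 Y7.437
M3 S832
G1 X46.916 Y17.679 F711
G1 X106.518 Y151.617
G1 X91.590 Y94.298
G1 X18.580 Y98.702
G1 X115.775 Y159.747
G0 X12.483 Y114.895
M3 S832
G1 X43.459 Y106.186 F711
G1 X69.074 Y102.013
G1 X89.328 Y102.375
G1 X104.221 Y107.272
G1 X113.753 Y116.704
G0 X91.466 Y116.230
M3 S832
G1 X22.486 Y39.778 F711
G1 X100.085 Y42.908
G1 X94.858 Y60.425
G1 X47.412 Y26.944
G1 X70.587 Y61.818
M5
G0 X0.000 Y0.000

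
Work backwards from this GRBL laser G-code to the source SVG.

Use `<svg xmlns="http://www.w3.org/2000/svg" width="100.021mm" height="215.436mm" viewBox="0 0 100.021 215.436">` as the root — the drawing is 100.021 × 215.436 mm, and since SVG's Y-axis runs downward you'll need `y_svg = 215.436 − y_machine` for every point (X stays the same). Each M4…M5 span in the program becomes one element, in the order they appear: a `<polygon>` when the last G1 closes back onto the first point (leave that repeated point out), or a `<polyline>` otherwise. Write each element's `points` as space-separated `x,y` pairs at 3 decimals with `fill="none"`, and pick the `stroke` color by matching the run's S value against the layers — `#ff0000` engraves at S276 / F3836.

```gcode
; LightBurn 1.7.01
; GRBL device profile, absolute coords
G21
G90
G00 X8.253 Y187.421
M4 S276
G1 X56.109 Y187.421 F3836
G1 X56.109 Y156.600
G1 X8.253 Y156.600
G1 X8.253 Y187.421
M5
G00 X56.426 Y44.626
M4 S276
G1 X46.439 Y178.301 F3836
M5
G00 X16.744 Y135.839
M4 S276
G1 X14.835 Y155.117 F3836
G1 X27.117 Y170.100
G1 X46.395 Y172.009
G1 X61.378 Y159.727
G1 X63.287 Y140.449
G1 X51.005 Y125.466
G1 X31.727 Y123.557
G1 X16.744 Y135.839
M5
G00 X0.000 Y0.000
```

Machine Y-up, SVG Y-down with viewBox height 215.436, so y_svg = 215.436 − y_machine; X carries over. Every run uses S276, so all elements get stroke `#ff0000` (engrave).

Run 1: The run returns to its start, so emit a `<polygon>` with points (Y-flipped): 8.253,28.015 56.109,28.015 56.109,58.836 8.253,58.836.

Run 2: The run is open, so emit a `<polyline>` with points (Y-flipped): 56.426,170.810 46.439,37.135.

Run 3: The run returns to its start, so emit a `<polygon>` with points (Y-flipped): 16.744,79.597 14.835,60.319 27.117,45.336 46.395,43.427 61.378,55.709 63.287,74.987 51.005,89.970 31.727,91.879.

<svg xmlns="http://www.w3.org/2000/svg" width="100.021mm" height="215.436mm" viewBox="0 0 100.021 215.436">
  <polygon points="8.253,28.015 56.109,28.015 56.109,58.836 8.253,58.836" fill="none" stroke="#ff0000"/>
  <polyline points="56.426,170.810 46.439,37.135" fill="none" stroke="#ff0000"/>
  <polygon points="16.744,79.597 14.835,60.319 27.117,45.336 46.395,43.427 61.378,55.709 63.287,74.987 51.005,89.970 31.727,91.879" fill="none" stroke="#ff0000"/>
</svg>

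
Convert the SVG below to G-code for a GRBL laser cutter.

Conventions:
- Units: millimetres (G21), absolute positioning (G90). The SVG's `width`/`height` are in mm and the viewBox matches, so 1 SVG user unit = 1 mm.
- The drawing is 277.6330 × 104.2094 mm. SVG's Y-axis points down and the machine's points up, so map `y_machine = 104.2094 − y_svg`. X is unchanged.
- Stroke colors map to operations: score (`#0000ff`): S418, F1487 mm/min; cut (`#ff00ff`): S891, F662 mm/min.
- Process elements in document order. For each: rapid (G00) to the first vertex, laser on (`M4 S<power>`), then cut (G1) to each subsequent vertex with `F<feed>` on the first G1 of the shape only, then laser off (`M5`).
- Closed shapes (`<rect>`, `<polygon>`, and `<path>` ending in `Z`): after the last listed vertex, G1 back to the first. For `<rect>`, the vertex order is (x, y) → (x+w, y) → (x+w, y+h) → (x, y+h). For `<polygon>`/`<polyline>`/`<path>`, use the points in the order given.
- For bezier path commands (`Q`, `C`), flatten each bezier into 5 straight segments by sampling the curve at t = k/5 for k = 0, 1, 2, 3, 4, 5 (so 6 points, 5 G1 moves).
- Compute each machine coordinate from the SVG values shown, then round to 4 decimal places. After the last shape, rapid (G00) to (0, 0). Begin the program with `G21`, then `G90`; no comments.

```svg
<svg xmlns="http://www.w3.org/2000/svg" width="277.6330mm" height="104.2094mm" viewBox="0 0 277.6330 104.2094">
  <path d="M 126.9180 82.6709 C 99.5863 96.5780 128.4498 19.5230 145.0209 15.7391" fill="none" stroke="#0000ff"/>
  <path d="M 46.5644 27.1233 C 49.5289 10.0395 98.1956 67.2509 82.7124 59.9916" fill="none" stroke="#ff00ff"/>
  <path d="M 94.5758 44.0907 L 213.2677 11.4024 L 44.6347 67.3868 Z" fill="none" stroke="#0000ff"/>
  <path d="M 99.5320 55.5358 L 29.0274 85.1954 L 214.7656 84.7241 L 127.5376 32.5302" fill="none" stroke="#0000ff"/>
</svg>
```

Since the viewBox matches the mm dimensions, user units are millimetres directly. The only transform is the Y-flip y_m = 104.2094 − y_svg.

Shape 1 is a cubic bezier drawn with `<path>`. Its stroke #0000ff means score at S418, F1487. After flipping Y the toolpath is (126.9180,21.5385) → (116.7145,22.7958) → (116.7104,38.0009) → (123.6184,59.2704) → (134.1511,78.7213) → (145.0209,88.4703).

Shape 2 is a cubic bezier drawn with `<path>`. Its stroke #ff00ff means cut at S891, F662. After flipping Y the toolpath is (46.5644,77.0861) → (52.9485,79.5311) → (65.0283,70.8060) → (77.5308,57.5716) → (85.1831,46.4886) → (82.7124,44.2178).

Shape 3 is a closed polygon drawn with `<path>`. Its stroke #0000ff means score at S418, F1487. After flipping Y the toolpath is (94.5758,60.1187) → (213.2677,92.8070) → (44.6347,36.8226) → (94.5758,60.1187), returning to the start.

Shape 4 is a open polyline drawn with `<path>`. Its stroke #0000ff means score at S418, F1487. After flipping Y the toolpath is (99.5320,48.6736) → (29.0274,19.0140) → (214.7656,19.4853) → (127.5376,71.6792).

G21
G90
G00 X126.9180 Y21.5385
M4 S418
G1 X116.7145 Y22.7958 F1487
G1 X116.7104 Y38.0009
G1 X123.6184 Y59.2704
G1 X134.1511 Y78.7213
G1 X145.0209 Y88.4703
M5
G00 X46.5644 Y77.0861
M4 S891
G1 X52.9485 Y79.5311 F662
G1 X65.0283 Y70.8060
G1 X77.5308 Y57.5716
G1 X85.1831 Y46.4886
G1 X82.7124 Y44.2178
M5
G00 X94.5758 Y60.1187
M4 S418
G1 X213.2677 Y92.8070 F1487
G1 X44.6347 Y36.8226
G1 X94.5758 Y60.1187
M5
G00 X99.5320 Y48.6736
M4 S418
G1 X29.0274 Y19.0140 F1487
G1 X214.7656 Y19.4853
G1 X127.5376 Y71.6792
M5
G00 X0.0000 Y0.0000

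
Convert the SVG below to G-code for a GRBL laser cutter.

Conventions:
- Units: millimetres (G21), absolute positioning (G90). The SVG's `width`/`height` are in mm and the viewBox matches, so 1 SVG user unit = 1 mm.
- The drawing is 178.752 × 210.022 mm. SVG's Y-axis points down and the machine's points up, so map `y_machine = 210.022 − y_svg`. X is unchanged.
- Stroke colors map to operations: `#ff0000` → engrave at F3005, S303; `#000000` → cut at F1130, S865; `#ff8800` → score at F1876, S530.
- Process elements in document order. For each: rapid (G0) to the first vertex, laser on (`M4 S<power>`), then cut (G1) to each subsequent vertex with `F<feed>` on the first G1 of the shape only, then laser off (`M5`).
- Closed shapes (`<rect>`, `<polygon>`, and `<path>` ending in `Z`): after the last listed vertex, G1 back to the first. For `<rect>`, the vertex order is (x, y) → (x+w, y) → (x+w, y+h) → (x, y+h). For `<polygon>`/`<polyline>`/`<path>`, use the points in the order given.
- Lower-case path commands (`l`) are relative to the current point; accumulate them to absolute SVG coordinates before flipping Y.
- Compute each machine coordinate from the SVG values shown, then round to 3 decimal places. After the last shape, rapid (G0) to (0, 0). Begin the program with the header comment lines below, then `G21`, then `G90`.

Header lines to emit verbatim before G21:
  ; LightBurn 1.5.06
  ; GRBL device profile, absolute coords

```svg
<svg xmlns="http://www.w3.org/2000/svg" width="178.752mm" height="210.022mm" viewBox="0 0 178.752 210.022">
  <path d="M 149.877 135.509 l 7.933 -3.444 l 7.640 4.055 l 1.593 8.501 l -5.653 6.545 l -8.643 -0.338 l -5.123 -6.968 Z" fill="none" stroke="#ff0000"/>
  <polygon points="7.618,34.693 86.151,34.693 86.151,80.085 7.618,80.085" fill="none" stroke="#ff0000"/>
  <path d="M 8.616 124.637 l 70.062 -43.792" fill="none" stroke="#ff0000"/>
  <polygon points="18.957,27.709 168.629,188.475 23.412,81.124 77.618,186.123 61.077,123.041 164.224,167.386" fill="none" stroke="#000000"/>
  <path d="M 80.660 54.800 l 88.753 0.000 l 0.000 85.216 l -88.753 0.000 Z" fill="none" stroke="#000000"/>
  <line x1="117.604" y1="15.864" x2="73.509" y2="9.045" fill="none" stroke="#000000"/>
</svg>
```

; LightBurn 1.5.06
; GRBL device profile, absolute coords
G21
G90
G0 X149.877 Y74.513
M4 S303
G1 X157.810 Y77.957 F3005
G1 X165.450 Y73.902
G1 X167.043 Y65.401
G1 X161.390 Y58.856
G1 X152.747 Y59.194
G1 X147.624 Y66.162
G1 X149.877 Y74.513
M5
G0 X7.618 Y175.329
M4 S303
G1 X86.151 Y175.329 F3005
G1 X86.151 Y129.937
G1 X7.618 Y129.937
G1 X7.618 Y175.329
M5
G0 X8.616 Y85.385
M4 S303
G1 X78.678 Y129.177 F3005
M5
G0 X18.957 Y182.313
M4 S865
G1 X168.629 Y21.547 F1130
G1 X23.412 Y128.898
G1 X77.618 Y23.899
G1 X61.077 Y86.981
G1 X164.224 Y42.636
G1 X18.957 Y182.313
M5
G0 X80.660 Y155.222
M4 S865
G1 X169.413 Y155.222 F1130
G1 X169.413 Y70.006
G1 X80.660 Y70.006
G1 X80.660 Y155.222
M5
G0 X117.604 Y194.158
M4 S865
G1 X73.509 Y200.977 F1130
M5
G0 X0.000 Y0.000

1 u = 1 mm; y_m = 210.022 − y.

[1] `<path>` regular polygon, #ff0000→engrave S303 F3005: (149.877,74.513) → (157.810,77.957) → (165.450,73.902) → (167.043,65.401) → (161.390,58.856) → (152.747,59.194) → (147.624,66.162) → (149.877,74.513) (closed)

[2] `<polygon>` rectangle, #ff0000→engrave S303 F3005: (7.618,175.329) → (86.151,175.329) → (86.151,129.937) → (7.618,129.937) → (7.618,175.329) (closed)

[3] `<path>` line segment, #ff0000→engrave S303 F3005: (8.616,85.385) → (78.678,129.177)

[4] `<polygon>` closed polygon, #000000→cut S865 F1130: (18.957,182.313) → (168.629,21.547) → (23.412,128.898) → (77.618,23.899) → (61.077,86.981) → (164.224,42.636) → (18.957,182.313) (closed)

[5] `<path>` rectangle, #000000→cut S865 F1130: (80.660,155.222) → (169.413,155.222) → (169.413,70.006) → (80.660,70.006) → (80.660,155.222) (closed)

[6] `<line>` line segment, #000000→cut S865 F1130: (117.604,194.158) → (73.509,200.977)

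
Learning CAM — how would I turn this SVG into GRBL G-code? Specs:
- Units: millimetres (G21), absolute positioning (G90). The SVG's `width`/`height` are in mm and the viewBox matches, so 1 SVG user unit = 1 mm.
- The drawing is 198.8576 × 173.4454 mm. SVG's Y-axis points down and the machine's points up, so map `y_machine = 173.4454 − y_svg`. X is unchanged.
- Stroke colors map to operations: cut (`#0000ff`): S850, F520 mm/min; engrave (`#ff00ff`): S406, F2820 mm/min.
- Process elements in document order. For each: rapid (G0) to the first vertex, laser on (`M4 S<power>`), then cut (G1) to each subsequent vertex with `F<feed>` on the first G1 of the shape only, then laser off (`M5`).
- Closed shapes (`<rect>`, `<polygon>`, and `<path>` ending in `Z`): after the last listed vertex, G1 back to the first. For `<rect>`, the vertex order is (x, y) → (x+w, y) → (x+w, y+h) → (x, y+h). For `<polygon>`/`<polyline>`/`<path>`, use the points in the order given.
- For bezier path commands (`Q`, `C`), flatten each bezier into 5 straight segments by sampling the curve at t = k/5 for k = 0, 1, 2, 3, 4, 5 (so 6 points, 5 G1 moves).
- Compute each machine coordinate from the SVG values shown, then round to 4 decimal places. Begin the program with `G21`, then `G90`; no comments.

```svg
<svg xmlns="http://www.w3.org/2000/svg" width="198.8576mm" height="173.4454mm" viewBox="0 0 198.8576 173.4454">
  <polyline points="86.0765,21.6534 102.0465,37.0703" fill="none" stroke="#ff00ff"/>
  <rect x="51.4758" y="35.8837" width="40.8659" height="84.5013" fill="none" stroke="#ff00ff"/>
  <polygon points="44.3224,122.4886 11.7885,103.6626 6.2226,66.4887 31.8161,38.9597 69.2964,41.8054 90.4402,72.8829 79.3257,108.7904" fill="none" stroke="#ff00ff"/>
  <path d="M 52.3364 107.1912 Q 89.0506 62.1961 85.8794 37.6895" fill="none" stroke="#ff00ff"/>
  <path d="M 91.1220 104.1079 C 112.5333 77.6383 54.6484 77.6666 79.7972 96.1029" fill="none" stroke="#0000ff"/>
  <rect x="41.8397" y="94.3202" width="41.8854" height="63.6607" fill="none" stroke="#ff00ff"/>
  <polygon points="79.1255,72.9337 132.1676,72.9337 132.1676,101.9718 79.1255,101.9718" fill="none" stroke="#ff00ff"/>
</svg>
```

viewBox `0 0 198.8576 173.4454` with mm width/height → 1 unit = 1 mm. Flip: y_m = 173.4454 − y_svg.

**Shape 1** — `<polyline>` line segment, stroke `#ff00ff` → engrave (S406, F2820). Machine vertices: (86.0765,151.7920) → (102.0465,136.3751). Open path.

**Shape 2** — `<rect>` rectangle, stroke `#ff00ff` → engrave (S406, F2820). Machine vertices: (51.4758,137.5617) → (92.3417,137.5617) → (92.3417,53.0604) → (51.4758,53.0604) → (51.4758,137.5617). Closed: final G1 returns to the first vertex.

**Shape 3** — `<polygon>` regular polygon, stroke `#ff00ff` → engrave (S406, F2820). Machine vertices: (44.3224,50.9568) → (11.7885,69.7828) → (6.2226,106.9567) → (31.8161,134.4857) → (69.2964,131.6400) → (90.4402,100.5625) → (79.3257,64.6550) → (44.3224,50.9568). Closed: final G1 returns to the first vertex.

**Shape 4** — `<path>` quadratic bezier, stroke `#ff00ff` → engrave (S406, F2820). Control points (SVG): P0=(52.3364,107.1912), P1=(89.0506,62.1961), P2=(85.8794,37.6895); sampled at t=k/5. Machine vertices: (52.3364,66.2542) → (65.4267,83.4327) → (75.3261,98.9721) → (82.0347,112.8725) → (85.5525,125.1337) → (85.8794,135.7559). Open path.

**Shape 5** — `<path>` cubic bezier, stroke `#0000ff` → cut (S850, F520). Control points (SVG): P0=(91.1220,104.1079), P1=(112.5333,77.6383), P2=(54.6484,77.6666), P3=(79.7972,96.1029); sampled at t=k/5. Machine vertices: (91.1220,69.3375) → (95.7519,82.1042) → (89.1425,88.8998) → (79.0857,90.1125) → (73.3733,86.1306) → (79.7972,77.3425). Open path.

**Shape 6** — `<rect>` rectangle, stroke `#ff00ff` → engrave (S406, F2820). Machine vertices: (41.8397,79.1252) → (83.7251,79.1252) → (83.7251,15.4645) → (41.8397,15.4645) → (41.8397,79.1252). Closed: final G1 returns to the first vertex.

**Shape 7** — `<polygon>` rectangle, stroke `#ff00ff` → engrave (S406, F2820). Machine vertices: (79.1255,100.5117) → (132.1676,100.5117) → (132.1676,71.4736) → (79.1255,71.4736) → (79.1255,100.5117). Closed: final G1 returns to the first vertex.

G21
G90
G0 X86.0765 Y151.7920
M4 S406
G1 X102.0465 Y136.3751 F2820
M5
G0 X51.4758 Y137.5617
M4 S406
G1 X92.3417 Y137.5617 F2820
G1 X92.3417 Y53.0604
G1 X51.4758 Y53.0604
G1 X51.4758 Y137.5617
M5
G0 X44.3224 Y50.9568
M4 S406
G1 X11.7885 Y69.7828 F2820
G1 X6.2226 Y106.9567
G1 X31.8161 Y134.4857
G1 X69.2964 Y131.6400
G1 X90.4402 Y100.5625
G1 X79.3257 Y64.6550
G1 X44.3224 Y50.9568
M5
G0 X52.3364 Y66.2542
M4 S406
G1 X65.4267 Y83.4327 F2820
G1 X75.3261 Y98.9721
G1 X82.0347 Y112.8725
G1 X85.5525 Y125.1337
G1 X85.8794 Y135.7559
M5
G0 X91.1220 Y69.3375
M4 S850
G1 X95.7519 Y82.1042 F520
G1 X89.1425 Y88.8998
G1 X79.0857 Y90.1125
G1 X73.3733 Y86.1306
G1 X79.7972 Y77.3425
M5
G0 X41.8397 Y79.1252
M4 S406
G1 X83.7251 Y79.1252 F2820
G1 X83.7251 Y15.4645
G1 X41.8397 Y15.4645
G1 X41.8397 Y79.1252
M5
G0 X79.1255 Y100.5117
M4 S406
G1 X132.1676 Y100.5117 F2820
G1 X132.1676 Y71.4736
G1 X79.1255 Y71.4736
G1 X79.1255 Y100.5117
M5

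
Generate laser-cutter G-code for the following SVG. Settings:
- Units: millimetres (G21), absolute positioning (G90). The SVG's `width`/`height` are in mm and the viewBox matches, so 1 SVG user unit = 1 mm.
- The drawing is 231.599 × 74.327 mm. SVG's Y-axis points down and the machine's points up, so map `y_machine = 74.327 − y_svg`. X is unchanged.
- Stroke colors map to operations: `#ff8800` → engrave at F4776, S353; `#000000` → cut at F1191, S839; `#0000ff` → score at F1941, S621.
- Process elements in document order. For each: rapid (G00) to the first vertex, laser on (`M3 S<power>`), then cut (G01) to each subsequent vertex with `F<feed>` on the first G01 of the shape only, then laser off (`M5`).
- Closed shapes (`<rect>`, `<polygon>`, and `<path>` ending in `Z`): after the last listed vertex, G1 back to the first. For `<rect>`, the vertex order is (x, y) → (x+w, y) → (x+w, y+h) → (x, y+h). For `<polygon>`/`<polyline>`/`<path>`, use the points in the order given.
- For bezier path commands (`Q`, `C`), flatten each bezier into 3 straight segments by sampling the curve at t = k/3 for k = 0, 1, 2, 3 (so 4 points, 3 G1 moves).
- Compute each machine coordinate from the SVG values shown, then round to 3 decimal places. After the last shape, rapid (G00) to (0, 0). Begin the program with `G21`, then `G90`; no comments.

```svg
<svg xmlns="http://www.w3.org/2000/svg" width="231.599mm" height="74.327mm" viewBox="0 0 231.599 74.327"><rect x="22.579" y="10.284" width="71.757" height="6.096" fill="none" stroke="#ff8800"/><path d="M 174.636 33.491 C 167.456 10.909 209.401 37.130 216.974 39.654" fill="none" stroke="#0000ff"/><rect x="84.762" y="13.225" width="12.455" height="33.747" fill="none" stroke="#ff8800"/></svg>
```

G21
G90
G00 X22.579 Y64.043
M3 S353
G01 X94.336 Y64.043 F4776
G01 X94.336 Y57.947
G01 X22.579 Y57.947
G01 X22.579 Y64.043
M5
G00 X174.636 Y40.836
M3 S621
G01 X180.739 Y49.836 F1941
G01 X201.036 Y42.411
G01 X216.974 Y34.673
M5
G00 X84.762 Y61.102
M3 S353
G01 X97.217 Y61.102 F4776
G01 X97.217 Y27.355
G01 X84.762 Y27.355
G01 X84.762 Y61.102
M5
G00 X0.000 Y0.000

1 u = 1 mm; y_m = 74.327 − y.

[1] `<rect>` rectangle, #ff8800→engrave S353 F4776: (22.579,64.043) → (94.336,64.043) → (94.336,57.947) → (22.579,57.947) → (22.579,64.043) (closed)

[2] `<path>` cubic bezier, #0000ff→score S621 F1941: (174.636,40.836) → (180.739,49.836) → (201.036,42.411) → (216.974,34.673)

[3] `<rect>` rectangle, #ff8800→engrave S353 F4776: (84.762,61.102) → (97.217,61.102) → (97.217,27.355) → (84.762,27.355) → (84.762,61.102) (closed)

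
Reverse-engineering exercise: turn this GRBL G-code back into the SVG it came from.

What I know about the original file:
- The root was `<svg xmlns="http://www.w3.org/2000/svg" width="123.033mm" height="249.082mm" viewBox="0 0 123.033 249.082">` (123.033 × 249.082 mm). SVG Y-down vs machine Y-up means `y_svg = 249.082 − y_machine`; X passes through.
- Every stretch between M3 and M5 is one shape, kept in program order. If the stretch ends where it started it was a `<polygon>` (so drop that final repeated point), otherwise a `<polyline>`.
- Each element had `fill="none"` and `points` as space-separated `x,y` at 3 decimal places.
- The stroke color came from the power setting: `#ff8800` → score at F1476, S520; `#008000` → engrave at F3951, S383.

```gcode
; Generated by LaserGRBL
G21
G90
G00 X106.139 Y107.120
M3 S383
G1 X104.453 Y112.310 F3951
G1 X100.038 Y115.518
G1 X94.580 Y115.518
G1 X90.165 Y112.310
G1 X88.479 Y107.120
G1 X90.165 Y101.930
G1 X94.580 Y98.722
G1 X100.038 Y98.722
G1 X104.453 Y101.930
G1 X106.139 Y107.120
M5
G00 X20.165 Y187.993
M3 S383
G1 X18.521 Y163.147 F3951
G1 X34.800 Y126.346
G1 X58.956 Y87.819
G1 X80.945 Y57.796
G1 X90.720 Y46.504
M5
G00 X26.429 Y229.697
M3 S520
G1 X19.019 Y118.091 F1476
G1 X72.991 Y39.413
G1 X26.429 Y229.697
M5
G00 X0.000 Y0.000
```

<svg xmlns="http://www.w3.org/2000/svg" width="123.033mm" height="249.082mm" viewBox="0 0 123.033 249.082">
  <polygon points="106.139,141.962 104.453,136.772 100.038,133.564 94.580,133.564 90.165,136.772 88.479,141.962 90.165,147.152 94.580,150.360 100.038,150.360 104.453,147.152" fill="none" stroke="#008000"/>
  <polyline points="20.165,61.089 18.521,85.935 34.800,122.736 58.956,161.263 80.945,191.286 90.720,202.578" fill="none" stroke="#008000"/>
  <polygon points="26.429,19.385 19.019,130.991 72.991,209.669" fill="none" stroke="#ff8800"/>
</svg>

Each laser-on run becomes one SVG element. Flip Y back into SVG space with y_svg = 249.082 − y_machine.

Run 1: power S383 maps to stroke `#008000` (engrave). The run returns to its start, so emit a `<polygon>` with points (Y-flipped): 106.139,141.962 104.453,136.772 100.038,133.564 94.580,133.564 90.165,136.772 88.479,141.962 90.165,147.152 94.580,150.360 100.038,150.360 104.453,147.152.

Run 2: the run's S383 means `#008000` (engrave). The run is open, so emit a `<polyline>` with points (Y-flipped): 20.165,61.089 18.521,85.935 34.800,122.736 58.956,161.263 80.945,191.286 90.720,202.578.

Run 3: the run's S520 means `#ff8800` (score). The run returns to its start, so emit a `<polygon>` with points (Y-flipped): 26.429,19.385 19.019,130.991 72.991,209.669.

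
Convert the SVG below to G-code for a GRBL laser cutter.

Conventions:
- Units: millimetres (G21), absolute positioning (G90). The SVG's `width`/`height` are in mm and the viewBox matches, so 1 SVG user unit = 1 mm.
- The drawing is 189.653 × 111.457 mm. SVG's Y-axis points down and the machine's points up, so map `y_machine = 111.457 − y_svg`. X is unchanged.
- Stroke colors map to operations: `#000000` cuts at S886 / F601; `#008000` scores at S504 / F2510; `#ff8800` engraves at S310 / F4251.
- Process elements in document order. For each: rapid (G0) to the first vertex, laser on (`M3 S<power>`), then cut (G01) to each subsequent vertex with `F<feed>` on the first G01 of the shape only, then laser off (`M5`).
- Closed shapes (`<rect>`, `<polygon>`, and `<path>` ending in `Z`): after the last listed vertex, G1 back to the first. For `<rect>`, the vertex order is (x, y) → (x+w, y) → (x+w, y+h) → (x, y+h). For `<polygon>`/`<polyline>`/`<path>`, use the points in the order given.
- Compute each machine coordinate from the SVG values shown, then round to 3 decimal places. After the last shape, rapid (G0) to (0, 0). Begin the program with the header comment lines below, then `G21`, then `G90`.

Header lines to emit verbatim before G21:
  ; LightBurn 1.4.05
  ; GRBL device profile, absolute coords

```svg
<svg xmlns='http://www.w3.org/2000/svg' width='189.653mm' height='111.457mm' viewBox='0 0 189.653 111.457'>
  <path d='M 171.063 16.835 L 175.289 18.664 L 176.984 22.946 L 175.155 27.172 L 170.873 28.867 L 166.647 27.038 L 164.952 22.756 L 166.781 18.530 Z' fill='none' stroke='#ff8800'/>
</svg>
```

1 u = 1 mm; y_m = 111.457 − y.

[1] `<path>` regular polygon, #ff8800→engrave S310 F4251: (171.063,94.622) → (175.289,92.793) → (176.984,88.511) → (175.155,84.285) → (170.873,82.590) → (166.647,84.419) → (164.952,88.701) → (166.781,92.927) → (171.063,94.622) (closed)

; LightBurn 1.4.05
; GRBL device profile, absolute coords
G21
G90
G0 X171.063 Y94.622
M3 S310
G01 X175.289 Y92.793 F4251
G01 X176.984 Y88.511
G01 X175.155 Y84.285
G01 X170.873 Y82.590
G01 X166.647 Y84.419
G01 X164.952 Y88.701
G01 X166.781 Y92.927
G01 X171.063 Y94.622
M5
G0 X0.000 Y0.000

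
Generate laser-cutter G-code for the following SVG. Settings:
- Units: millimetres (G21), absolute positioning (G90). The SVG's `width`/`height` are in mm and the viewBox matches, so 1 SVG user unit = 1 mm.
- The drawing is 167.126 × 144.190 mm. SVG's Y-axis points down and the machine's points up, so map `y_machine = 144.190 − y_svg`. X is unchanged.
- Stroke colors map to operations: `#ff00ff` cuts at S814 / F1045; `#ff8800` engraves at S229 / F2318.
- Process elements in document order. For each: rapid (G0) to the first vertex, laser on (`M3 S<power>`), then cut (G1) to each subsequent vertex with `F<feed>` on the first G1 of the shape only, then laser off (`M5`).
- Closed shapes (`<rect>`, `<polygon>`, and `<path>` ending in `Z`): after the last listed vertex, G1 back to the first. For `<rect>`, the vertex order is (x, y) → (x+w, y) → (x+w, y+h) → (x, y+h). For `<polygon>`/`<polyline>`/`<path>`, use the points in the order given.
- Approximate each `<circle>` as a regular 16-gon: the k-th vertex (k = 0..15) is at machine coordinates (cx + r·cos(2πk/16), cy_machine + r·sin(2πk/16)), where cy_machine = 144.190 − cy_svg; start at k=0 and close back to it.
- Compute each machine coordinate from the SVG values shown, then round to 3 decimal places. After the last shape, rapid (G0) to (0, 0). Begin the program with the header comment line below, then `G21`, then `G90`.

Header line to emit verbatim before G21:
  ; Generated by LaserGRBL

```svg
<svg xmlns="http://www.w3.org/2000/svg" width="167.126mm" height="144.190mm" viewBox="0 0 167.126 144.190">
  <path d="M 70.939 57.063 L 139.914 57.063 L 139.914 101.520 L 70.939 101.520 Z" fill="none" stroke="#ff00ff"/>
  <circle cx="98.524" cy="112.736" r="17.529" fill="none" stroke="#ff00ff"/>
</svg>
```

; Generated by LaserGRBL
G21
G90
G0 X70.939 Y87.127
M3 S814
G1 X139.914 Y87.127 F1045
G1 X139.914 Y42.670
G1 X70.939 Y42.670
G1 X70.939 Y87.127
M5
G0 X116.053 Y31.454
M3 S814
G1 X114.719 Y38.162 F1045
G1 X110.919 Y43.849
G1 X105.232 Y47.649
G1 X98.524 Y48.983
G1 X91.816 Y47.649
G1 X86.129 Y43.849
G1 X82.329 Y38.162
G1 X80.995 Y31.454
G1 X82.329 Y24.746
G1 X86.129 Y19.059
G1 X91.816 Y15.259
G1 X98.524 Y13.925
G1 X105.232 Y15.259
G1 X110.919 Y19.059
G1 X114.719 Y24.746
G1 X116.053 Y31.454
M5
G0 X0.000 Y0.000

Since the viewBox matches the mm dimensions, user units are millimetres directly. The only transform is the Y-flip y_m = 144.190 − y_svg.

Shape 1 is a rectangle drawn with `<path>`. Its stroke #ff00ff means cut at S814, F1045. After flipping Y the toolpath is (70.939,87.127) → (139.914,87.127) → (139.914,42.670) → (70.939,42.670) → (70.939,87.127), returning to the start.

Shape 2 is a circle drawn with `<circle>`. Its stroke #ff00ff means cut at S814, F1045. After flipping Y the toolpath is (116.053,31.454) → (114.719,38.162) → (110.919,43.849) → (105.232,47.649) → (98.524,48.983) → (91.816,47.649) → (86.129,43.849) → (82.329,38.162) → (80.995,31.454) → (82.329,24.746) → (86.129,19.059) → (91.816,15.259) → (98.524,13.925) → (105.232,15.259) → (110.919,19.059) → (114.719,24.746) → (116.053,31.454), returning to the start.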